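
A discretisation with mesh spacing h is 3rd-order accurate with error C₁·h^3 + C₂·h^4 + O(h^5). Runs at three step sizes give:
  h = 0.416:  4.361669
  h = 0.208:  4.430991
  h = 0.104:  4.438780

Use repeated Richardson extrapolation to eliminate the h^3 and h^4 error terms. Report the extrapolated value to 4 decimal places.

First eliminate the h^3 term (factor 2^3 = 8):
  B₁ = (8·4.430991 − 4.361669)/7 = 4.440894
  B₂ = (8·4.438780 − 4.430991)/7 = 4.439893
Then eliminate the h^4 term (factor 2^4 = 16):
  (16·4.439893 − 4.440894)/15 = 4.439826

4.4398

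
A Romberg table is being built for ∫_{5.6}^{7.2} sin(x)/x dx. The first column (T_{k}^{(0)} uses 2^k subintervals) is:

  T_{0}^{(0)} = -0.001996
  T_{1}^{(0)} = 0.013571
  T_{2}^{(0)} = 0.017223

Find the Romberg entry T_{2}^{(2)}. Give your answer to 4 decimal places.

0.0184

Richardson extrapolation on the trapezoidal column (denominator 4−1=3):
T_{1}^{(1)} = (4·0.013571 − (-0.001996)) / 3 = 0.018760
T_{2}^{(1)} = 0.017223 + (0.017223 − 0.013571)/3 = 0.018440
T_{2}^{(2)} = (16·0.018440 − 0.018760) / 15 = 0.018419
(Column j=1 coincides with Simpson's rule on the same nodes.)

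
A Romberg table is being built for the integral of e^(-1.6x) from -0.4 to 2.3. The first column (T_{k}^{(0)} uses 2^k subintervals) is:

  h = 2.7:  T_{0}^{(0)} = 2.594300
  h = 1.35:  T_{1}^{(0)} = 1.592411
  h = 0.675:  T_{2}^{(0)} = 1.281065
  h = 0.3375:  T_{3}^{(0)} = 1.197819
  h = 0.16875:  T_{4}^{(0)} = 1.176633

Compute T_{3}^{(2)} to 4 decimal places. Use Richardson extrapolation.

T_{2}^{(1)} = (4·1.281065 − 1.592411) / 3 = 1.177283
T_{3}^{(1)} = 1.197819 + (1.197819 − 1.281065)/3 = 1.170070
T_{3}^{(2)} = (16·1.170070 − 1.177283) / 15 = 1.169589

1.1696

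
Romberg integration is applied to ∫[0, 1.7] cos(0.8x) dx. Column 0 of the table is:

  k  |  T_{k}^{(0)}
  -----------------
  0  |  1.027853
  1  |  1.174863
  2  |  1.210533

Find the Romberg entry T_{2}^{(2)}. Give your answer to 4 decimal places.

1.2223

Richardson extrapolation on the trapezoidal column (denominator 4−1=3):
T_{1}^{(1)} = 1.174863 + (1.174863 − 1.027853)/3 = 1.223866
T_{2}^{(1)} = (4·1.210533 − 1.174863) / 3 = 1.222423
T_{2}^{(2)} = (16·1.222423 − 1.223866) / 15 = 1.222327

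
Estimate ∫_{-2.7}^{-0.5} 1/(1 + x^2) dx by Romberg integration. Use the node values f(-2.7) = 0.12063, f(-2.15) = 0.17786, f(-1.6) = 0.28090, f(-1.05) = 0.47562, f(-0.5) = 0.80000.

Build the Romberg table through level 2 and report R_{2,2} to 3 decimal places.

0.751

R_{0,0} (trapezoid, 1 panel, h=2.2000): 1.01269
R_{1,0} (trapezoid, 2 panels, h=1.1000): 0.81534
R_{2,0} (trapezoid, 4 panels, h=0.5500): 0.76708
R_{1,1} = 0.81534 + (0.81534 − 1.01269)/3 = 0.74956
R_{2,1} = 0.76708 + (0.76708 − 0.81534)/3 = 0.75099
R_{2,2} = 0.75099 + (0.75099 − 0.74956)/15 = 0.75109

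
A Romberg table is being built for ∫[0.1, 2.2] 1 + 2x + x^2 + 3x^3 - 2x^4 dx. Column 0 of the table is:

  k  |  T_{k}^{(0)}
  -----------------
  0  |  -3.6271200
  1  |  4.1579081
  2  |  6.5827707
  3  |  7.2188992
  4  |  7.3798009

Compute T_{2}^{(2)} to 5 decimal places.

7.43360

Richardson extrapolation on the trapezoidal column (denominator 4−1=3):
T_{1}^{(1)} = (4·4.1579081 − (-3.6271200)) / 3 = 6.7529175
T_{2}^{(1)} = 6.5827707 + (6.5827707 − 4.1579081)/3 = 7.3910582
T_{2}^{(2)} = 7.3910582 + (7.3910582 − 6.7529175)/15 = 7.4336009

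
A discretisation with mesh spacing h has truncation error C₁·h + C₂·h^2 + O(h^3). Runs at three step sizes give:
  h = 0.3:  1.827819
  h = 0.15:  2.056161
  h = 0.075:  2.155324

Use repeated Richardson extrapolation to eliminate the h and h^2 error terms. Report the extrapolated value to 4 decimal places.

First eliminate the h term (factor 2^1 = 2):
  B₁ = (2·2.056161 − 1.827819)/1 = 2.284503
  B₂ = (2·2.155324 − 2.056161)/1 = 2.254487
Then eliminate the h^2 term (factor 2^2 = 4):
  (4·2.254487 − 2.284503)/3 = 2.244482

2.2445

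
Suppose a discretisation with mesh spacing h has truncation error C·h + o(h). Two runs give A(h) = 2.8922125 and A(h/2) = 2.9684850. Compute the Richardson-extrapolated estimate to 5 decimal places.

3.04476

The leading error scales as h; refining by a factor of 2 reduces it by 2^1 = 2.
Extrapolated value = (2·A(h/2) − A(h)) / (2 − 1)
= (2·2.9684850 − 2.8922125) / 1
= 3.0447575 / 1 = 3.0447575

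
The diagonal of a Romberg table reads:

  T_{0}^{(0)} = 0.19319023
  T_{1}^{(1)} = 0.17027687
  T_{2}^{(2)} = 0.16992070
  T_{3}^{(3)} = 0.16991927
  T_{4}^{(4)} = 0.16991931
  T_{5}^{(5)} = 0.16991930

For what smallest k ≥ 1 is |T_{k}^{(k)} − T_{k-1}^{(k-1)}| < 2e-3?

|T_{1}^{(1)} − T_{0}^{(0)}| = 0.02291336 ≥ 2e-3
|T_{2}^{(2)} − T_{1}^{(1)}| = 0.00035617 < 2e-3

k = 2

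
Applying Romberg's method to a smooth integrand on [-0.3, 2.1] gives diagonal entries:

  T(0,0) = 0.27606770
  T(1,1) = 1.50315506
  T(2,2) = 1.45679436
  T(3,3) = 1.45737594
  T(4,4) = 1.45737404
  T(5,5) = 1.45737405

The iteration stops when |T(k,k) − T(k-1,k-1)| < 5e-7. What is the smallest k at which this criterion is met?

|T(1,1) − T(0,0)| = 1.22708736 ≥ 5e-7
|T(2,2) − T(1,1)| = 0.04636070 ≥ 5e-7
|T(3,3) − T(2,2)| = 0.00058158 ≥ 5e-7
|T(4,4) − T(3,3)| = 0.00000190 ≥ 5e-7
|T(5,5) − T(4,4)| = 0.00000001 < 5e-7

k = 5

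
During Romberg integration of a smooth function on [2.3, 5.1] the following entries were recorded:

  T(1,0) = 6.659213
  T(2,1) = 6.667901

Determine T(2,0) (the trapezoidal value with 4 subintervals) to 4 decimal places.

6.6657

From T(2,1) = (4·T(2,0) − T(1,0))/3, solve for T(2,0):
4·T(2,0) = 3·6.667901 + 6.659213 = 26.662916
T(2,0) = 6.665729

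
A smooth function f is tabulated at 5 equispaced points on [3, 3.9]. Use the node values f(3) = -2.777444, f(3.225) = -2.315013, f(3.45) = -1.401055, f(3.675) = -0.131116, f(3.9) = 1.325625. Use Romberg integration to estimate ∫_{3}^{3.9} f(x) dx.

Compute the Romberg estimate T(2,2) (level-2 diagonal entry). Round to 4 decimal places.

-1.0525

T(0,0) (trapezoid, 1 panel, h=0.9000): -0.653319
T(1,0) (trapezoid, 2 panels, h=0.4500): -0.957134
T(2,0) (trapezoid, 4 panels, h=0.2250): -1.028946
T(1,1) = -0.957134 + (-0.957134 − (-0.653319))/3 = -1.058406
T(2,1) = -1.028946 + (-1.028946 − (-0.957134))/3 = -1.052883
T(2,2) = -1.052883 + (-1.052883 − (-1.058406))/15 = -1.052515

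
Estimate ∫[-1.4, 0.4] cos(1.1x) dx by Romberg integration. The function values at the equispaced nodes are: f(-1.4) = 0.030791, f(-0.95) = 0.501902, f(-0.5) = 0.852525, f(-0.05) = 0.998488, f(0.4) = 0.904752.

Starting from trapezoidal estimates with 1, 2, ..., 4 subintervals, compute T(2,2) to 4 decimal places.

1.2958

T(0,0) (trapezoid, 1 panel, h=1.8000): 0.841989
T(1,0) (trapezoid, 2 panels, h=0.9000): 1.188267
T(2,0) (trapezoid, 4 panels, h=0.4500): 1.269309
T(1,1) = 1.188267 + (1.188267 − 0.841989)/3 = 1.303693
T(2,1) = 1.269309 + (1.269309 − 1.188267)/3 = 1.296323
T(2,2) = 1.296323 + (1.296323 − 1.303693)/15 = 1.295832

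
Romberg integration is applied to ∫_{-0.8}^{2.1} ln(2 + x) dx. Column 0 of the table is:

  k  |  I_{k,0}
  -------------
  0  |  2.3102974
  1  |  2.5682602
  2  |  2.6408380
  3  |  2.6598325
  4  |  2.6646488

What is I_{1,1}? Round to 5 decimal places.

2.65425

I_{1,1} = 2.5682602 + (2.5682602 − 2.3102974)/3 = 2.6542478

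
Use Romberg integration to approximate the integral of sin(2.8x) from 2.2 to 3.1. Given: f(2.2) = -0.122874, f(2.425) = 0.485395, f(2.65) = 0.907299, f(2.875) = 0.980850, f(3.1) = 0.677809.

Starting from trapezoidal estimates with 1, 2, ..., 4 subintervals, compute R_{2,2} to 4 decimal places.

0.6169

R_{0,0} (trapezoid, 1 panel, h=0.9000): 0.249721
R_{1,0} (trapezoid, 2 panels, h=0.4500): 0.533145
R_{2,0} (trapezoid, 4 panels, h=0.2250): 0.596478
R_{1,1} = 0.533145 + (0.533145 − 0.249721)/3 = 0.627620
R_{2,1} = 0.596478 + (0.596478 − 0.533145)/3 = 0.617589
R_{2,2} = 0.617589 + (0.617589 − 0.627620)/15 = 0.616920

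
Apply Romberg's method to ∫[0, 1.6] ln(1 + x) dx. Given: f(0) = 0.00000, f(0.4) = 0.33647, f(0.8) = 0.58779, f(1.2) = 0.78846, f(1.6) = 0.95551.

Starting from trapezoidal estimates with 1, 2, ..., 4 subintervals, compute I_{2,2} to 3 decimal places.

I_{0,0} (trapezoid, 1 panel, h=1.6000): 0.76441
I_{1,0} (trapezoid, 2 panels, h=0.8000): 0.85244
I_{2,0} (trapezoid, 4 panels, h=0.4000): 0.87619
I_{1,1} = 0.85244 + (0.85244 − 0.76441)/3 = 0.88178
I_{2,1} = 0.87619 + (0.87619 − 0.85244)/3 = 0.88411
I_{2,2} = 0.88411 + (0.88411 − 0.88178)/15 = 0.88427

0.884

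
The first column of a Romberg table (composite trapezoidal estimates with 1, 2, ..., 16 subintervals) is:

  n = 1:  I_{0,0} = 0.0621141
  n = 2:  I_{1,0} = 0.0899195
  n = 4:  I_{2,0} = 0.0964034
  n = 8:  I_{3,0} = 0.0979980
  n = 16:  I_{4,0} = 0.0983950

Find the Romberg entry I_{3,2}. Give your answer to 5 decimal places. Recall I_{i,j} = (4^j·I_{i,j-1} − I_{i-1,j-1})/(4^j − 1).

I_{2,1} = (4·0.0964034 − 0.0899195) / 3 = 0.0985647
I_{3,1} = 0.0979980 + (0.0979980 − 0.0964034)/3 = 0.0985295
I_{3,2} = 0.0985295 + (0.0985295 − 0.0985647)/15 = 0.0985272

0.09853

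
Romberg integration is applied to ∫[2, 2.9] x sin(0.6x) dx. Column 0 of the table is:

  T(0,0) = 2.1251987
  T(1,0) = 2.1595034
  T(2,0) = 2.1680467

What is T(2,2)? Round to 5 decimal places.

T(1,1) = 2.1595034 + (2.1595034 − 2.1251987)/3 = 2.1709383
T(2,1) = (4·2.1680467 − 2.1595034) / 3 = 2.1708945
T(2,2) = (16·2.1708945 − 2.1709383) / 15 = 2.1708916

2.17089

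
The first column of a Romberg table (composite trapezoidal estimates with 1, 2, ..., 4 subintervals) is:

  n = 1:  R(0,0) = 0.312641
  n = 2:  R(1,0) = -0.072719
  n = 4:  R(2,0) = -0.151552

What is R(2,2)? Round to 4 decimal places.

Richardson extrapolation on the trapezoidal column (denominator 4−1=3):
R(1,1) = (4·(-0.072719) − 0.312641) / 3 = -0.201172
R(2,1) = -0.151552 + (-0.151552 − (-0.072719))/3 = -0.177830
R(2,2) = -0.177830 + (-0.177830 − (-0.201172))/15 = -0.176274
(Column j=1 coincides with Simpson's rule on the same nodes.)

-0.1763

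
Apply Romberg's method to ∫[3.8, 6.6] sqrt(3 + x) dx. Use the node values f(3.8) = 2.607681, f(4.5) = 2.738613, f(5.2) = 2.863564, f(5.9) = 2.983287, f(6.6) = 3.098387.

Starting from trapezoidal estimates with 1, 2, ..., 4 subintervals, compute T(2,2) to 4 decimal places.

T(0,0) (trapezoid, 1 panel, h=2.8000): 7.988495
T(1,0) (trapezoid, 2 panels, h=1.4000): 8.003237
T(2,0) (trapezoid, 4 panels, h=0.7000): 8.006949
T(1,1) = 8.003237 + (8.003237 − 7.988495)/3 = 8.008151
T(2,1) = 8.006949 + (8.006949 − 8.003237)/3 = 8.008186
T(2,2) = 8.008186 + (8.008186 − 8.008151)/15 = 8.008188

8.0082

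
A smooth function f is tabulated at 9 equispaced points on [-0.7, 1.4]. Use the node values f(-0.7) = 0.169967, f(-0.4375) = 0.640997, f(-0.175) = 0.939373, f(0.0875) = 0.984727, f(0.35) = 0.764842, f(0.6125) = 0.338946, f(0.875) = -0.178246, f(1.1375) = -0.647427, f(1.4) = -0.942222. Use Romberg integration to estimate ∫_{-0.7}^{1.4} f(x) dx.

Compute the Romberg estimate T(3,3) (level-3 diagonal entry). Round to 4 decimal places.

0.6602

T(0,0) (trapezoid, 1 panel, h=2.1000): -0.810868
T(1,0) (trapezoid, 2 panels, h=1.0500): 0.397650
T(2,0) (trapezoid, 4 panels, h=0.5250): 0.598417
T(3,0) (trapezoid, 8 panels, h=0.2625): 0.644985
T(1,1) = 0.397650 + (0.397650 − (-0.810868))/3 = 0.800489
T(2,1) = 0.598417 + (0.598417 − 0.397650)/3 = 0.665339
T(3,1) = 0.644985 + (0.644985 − 0.598417)/3 = 0.660508
T(2,2) = 0.665339 + (0.665339 − 0.800489)/15 = 0.656329
T(3,2) = 0.660508 + (0.660508 − 0.665339)/15 = 0.660186
T(3,3) = 0.660186 + (0.660186 − 0.656329)/63 = 0.660247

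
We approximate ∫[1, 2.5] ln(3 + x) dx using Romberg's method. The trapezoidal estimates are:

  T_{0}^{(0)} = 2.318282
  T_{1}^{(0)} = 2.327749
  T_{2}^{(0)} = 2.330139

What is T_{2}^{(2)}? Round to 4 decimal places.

2.3309

Richardson extrapolation on the trapezoidal column (denominator 4−1=3):
T_{1}^{(1)} = 2.327749 + (2.327749 − 2.318282)/3 = 2.330905
T_{2}^{(1)} = 2.330139 + (2.330139 − 2.327749)/3 = 2.330936
T_{2}^{(2)} = (16·2.330936 − 2.330905) / 15 = 2.330938
(Column j=1 coincides with Simpson's rule on the same nodes.)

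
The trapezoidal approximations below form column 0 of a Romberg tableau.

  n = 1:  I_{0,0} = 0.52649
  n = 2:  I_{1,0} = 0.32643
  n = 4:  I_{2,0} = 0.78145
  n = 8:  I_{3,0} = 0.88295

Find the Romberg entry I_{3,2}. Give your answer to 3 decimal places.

I_{2,1} = 0.78145 + (0.78145 − 0.32643)/3 = 0.93312
I_{3,1} = 0.88295 + (0.88295 − 0.78145)/3 = 0.91678
I_{3,2} = 0.91678 + (0.91678 − 0.93312)/15 = 0.91569

0.916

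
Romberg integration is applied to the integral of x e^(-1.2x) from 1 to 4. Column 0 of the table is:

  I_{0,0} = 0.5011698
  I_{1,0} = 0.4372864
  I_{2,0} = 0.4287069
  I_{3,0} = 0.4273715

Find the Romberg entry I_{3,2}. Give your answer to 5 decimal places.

Richardson extrapolation on the trapezoidal column (denominator 4−1=3):
I_{2,1} = (4·0.4287069 − 0.4372864) / 3 = 0.4258471
I_{3,1} = 0.4273715 + (0.4273715 − 0.4287069)/3 = 0.4269264
I_{3,2} = 0.4269264 + (0.4269264 − 0.4258471)/15 = 0.4269984

0.42700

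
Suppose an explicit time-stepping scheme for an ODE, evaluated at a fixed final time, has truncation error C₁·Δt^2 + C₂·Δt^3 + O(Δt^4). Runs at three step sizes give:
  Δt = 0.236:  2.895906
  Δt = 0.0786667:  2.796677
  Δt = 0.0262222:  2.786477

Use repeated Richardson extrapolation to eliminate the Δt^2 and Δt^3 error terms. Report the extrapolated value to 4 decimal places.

First eliminate the Δt^2 term (factor 3^2 = 9):
  B₁ = (9·2.796677 − 2.895906)/8 = 2.784273
  B₂ = (9·2.786477 − 2.796677)/8 = 2.785202
Then eliminate the Δt^3 term (factor 3^3 = 27):
  (27·2.785202 − 2.784273)/26 = 2.785238

2.7852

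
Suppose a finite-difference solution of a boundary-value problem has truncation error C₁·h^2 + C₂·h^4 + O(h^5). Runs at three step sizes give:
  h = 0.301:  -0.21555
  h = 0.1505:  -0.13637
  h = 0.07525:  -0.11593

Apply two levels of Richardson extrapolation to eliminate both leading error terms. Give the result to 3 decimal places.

-0.109

First eliminate the h^2 term (factor 2^2 = 4):
  B₁ = (4·(-0.13637) − (-0.21555))/3 = -0.10998
  B₂ = (4·(-0.11593) − (-0.13637))/3 = -0.10912
Then eliminate the h^4 term (factor 2^4 = 16):
  (16·(-0.10912) − (-0.10998))/15 = -0.10906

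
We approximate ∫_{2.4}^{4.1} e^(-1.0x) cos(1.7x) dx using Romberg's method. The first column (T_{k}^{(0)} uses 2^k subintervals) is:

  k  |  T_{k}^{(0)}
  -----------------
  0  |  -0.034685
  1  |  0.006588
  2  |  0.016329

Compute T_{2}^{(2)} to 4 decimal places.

Richardson extrapolation on the trapezoidal column (denominator 4−1=3):
T_{1}^{(1)} = 0.006588 + (0.006588 − (-0.034685))/3 = 0.020346
T_{2}^{(1)} = (4·0.016329 − 0.006588) / 3 = 0.019576
T_{2}^{(2)} = (16·0.019576 − 0.020346) / 15 = 0.019525

0.0195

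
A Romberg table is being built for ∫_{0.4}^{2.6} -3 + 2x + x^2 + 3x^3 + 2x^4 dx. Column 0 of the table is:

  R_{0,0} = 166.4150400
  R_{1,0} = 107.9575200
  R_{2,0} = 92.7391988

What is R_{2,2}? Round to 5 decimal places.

87.61274

R_{1,1} = (4·107.9575200 − 166.4150400) / 3 = 88.4716800
R_{2,1} = 92.7391988 + (92.7391988 − 107.9575200)/3 = 87.6664251
R_{2,2} = (16·87.6664251 − 88.4716800) / 15 = 87.6127414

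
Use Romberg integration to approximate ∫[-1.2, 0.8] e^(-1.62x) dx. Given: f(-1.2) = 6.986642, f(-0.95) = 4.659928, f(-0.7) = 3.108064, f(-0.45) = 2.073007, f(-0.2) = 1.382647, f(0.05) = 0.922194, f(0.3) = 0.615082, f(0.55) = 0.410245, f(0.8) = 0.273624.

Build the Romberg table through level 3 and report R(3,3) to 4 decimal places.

4.1438

R(0,0) (trapezoid, 1 panel, h=2.0000): 7.260266
R(1,0) (trapezoid, 2 panels, h=1.0000): 5.012780
R(2,0) (trapezoid, 4 panels, h=0.5000): 4.367963
R(3,0) (trapezoid, 8 panels, h=0.2500): 4.200325
R(1,1) = 5.012780 + (5.012780 − 7.260266)/3 = 4.263618
R(2,1) = 4.367963 + (4.367963 − 5.012780)/3 = 4.153024
R(3,1) = 4.200325 + (4.200325 − 4.367963)/3 = 4.144446
R(2,2) = 4.153024 + (4.153024 − 4.263618)/15 = 4.145651
R(3,2) = 4.144446 + (4.144446 − 4.153024)/15 = 4.143874
R(3,3) = 4.143874 + (4.143874 − 4.145651)/63 = 4.143846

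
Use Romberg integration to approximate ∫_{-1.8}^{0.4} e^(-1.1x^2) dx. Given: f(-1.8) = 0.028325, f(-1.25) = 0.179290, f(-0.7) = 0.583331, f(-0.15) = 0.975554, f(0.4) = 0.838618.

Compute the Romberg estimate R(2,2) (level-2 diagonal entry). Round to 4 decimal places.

1.2228

R(0,0) (trapezoid, 1 panel, h=2.2000): 0.953637
R(1,0) (trapezoid, 2 panels, h=1.1000): 1.118483
R(2,0) (trapezoid, 4 panels, h=0.5500): 1.194406
R(1,1) = 1.118483 + (1.118483 − 0.953637)/3 = 1.173432
R(2,1) = 1.194406 + (1.194406 − 1.118483)/3 = 1.219714
R(2,2) = 1.219714 + (1.219714 − 1.173432)/15 = 1.222799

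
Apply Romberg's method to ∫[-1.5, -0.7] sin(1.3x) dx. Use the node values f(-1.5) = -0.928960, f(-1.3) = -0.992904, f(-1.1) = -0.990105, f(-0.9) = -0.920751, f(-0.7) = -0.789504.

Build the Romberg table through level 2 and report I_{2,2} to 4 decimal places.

-0.7569

I_{0,0} (trapezoid, 1 panel, h=0.8000): -0.687386
I_{1,0} (trapezoid, 2 panels, h=0.4000): -0.739735
I_{2,0} (trapezoid, 4 panels, h=0.2000): -0.752598
I_{1,1} = -0.739735 + (-0.739735 − (-0.687386))/3 = -0.757185
I_{2,1} = -0.752598 + (-0.752598 − (-0.739735))/3 = -0.756886
I_{2,2} = -0.756886 + (-0.756886 − (-0.757185))/15 = -0.756866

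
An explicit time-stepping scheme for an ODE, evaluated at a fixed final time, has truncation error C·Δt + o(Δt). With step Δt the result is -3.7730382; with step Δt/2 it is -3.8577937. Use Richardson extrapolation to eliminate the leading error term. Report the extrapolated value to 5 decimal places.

-3.94255

The leading error scales as Δt; refining by a factor of 2 reduces it by 2^1 = 2.
Extrapolated value = (2·A(Δt/2) − A(Δt)) / (2 − 1)
= (2·(-3.8577937) − (-3.7730382)) / 1
= -3.9425492 / 1 = -3.9425492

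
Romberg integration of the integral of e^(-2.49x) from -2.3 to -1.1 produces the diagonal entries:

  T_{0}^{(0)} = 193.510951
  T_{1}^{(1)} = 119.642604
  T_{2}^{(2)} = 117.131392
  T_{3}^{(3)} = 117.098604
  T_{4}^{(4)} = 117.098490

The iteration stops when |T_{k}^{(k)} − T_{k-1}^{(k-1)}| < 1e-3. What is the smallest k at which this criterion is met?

|T_{1}^{(1)} − T_{0}^{(0)}| = 73.868347 ≥ 1e-3
|T_{2}^{(2)} − T_{1}^{(1)}| = 2.511212 ≥ 1e-3
|T_{3}^{(3)} − T_{2}^{(2)}| = 0.032788 ≥ 1e-3
|T_{4}^{(4)} − T_{3}^{(3)}| = 0.000114 < 1e-3

k = 4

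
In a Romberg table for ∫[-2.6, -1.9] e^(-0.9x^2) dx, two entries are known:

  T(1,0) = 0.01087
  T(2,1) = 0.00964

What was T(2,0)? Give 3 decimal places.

From T(2,1) = (4·T(2,0) − T(1,0))/3, solve for T(2,0):
4·T(2,0) = 3·0.00964 + 0.01087 = 0.03979
T(2,0) = 0.00995

0.010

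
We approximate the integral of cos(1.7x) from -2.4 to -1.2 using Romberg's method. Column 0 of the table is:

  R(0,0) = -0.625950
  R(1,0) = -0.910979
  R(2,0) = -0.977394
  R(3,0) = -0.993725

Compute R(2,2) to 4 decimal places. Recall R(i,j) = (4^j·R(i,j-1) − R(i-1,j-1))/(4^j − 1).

-0.9991

Richardson extrapolation on the trapezoidal column (denominator 4−1=3):
R(1,1) = -0.910979 + (-0.910979 − (-0.625950))/3 = -1.005989
R(2,1) = -0.977394 + (-0.977394 − (-0.910979))/3 = -0.999532
R(2,2) = -0.999532 + (-0.999532 − (-1.005989))/15 = -0.999102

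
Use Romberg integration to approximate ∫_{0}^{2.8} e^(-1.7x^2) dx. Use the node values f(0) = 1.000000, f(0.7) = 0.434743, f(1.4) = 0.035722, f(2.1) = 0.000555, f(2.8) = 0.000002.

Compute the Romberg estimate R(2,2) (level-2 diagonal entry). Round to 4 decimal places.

0.6645

R(0,0) (trapezoid, 1 panel, h=2.8000): 1.400003
R(1,0) (trapezoid, 2 panels, h=1.4000): 0.750012
R(2,0) (trapezoid, 4 panels, h=0.7000): 0.679715
R(1,1) = 0.750012 + (0.750012 − 1.400003)/3 = 0.533348
R(2,1) = 0.679715 + (0.679715 − 0.750012)/3 = 0.656283
R(2,2) = 0.656283 + (0.656283 − 0.533348)/15 = 0.664479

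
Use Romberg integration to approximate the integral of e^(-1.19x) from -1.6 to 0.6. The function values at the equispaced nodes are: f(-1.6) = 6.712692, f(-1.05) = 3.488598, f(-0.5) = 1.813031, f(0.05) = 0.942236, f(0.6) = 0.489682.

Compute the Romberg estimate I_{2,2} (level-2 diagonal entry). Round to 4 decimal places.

I_{0,0} (trapezoid, 1 panel, h=2.2000): 7.922611
I_{1,0} (trapezoid, 2 panels, h=1.1000): 5.955640
I_{2,0} (trapezoid, 4 panels, h=0.5500): 5.414779
I_{1,1} = 5.955640 + (5.955640 − 7.922611)/3 = 5.299983
I_{2,1} = 5.414779 + (5.414779 − 5.955640)/3 = 5.234492
I_{2,2} = 5.234492 + (5.234492 − 5.299983)/15 = 5.230126

5.2301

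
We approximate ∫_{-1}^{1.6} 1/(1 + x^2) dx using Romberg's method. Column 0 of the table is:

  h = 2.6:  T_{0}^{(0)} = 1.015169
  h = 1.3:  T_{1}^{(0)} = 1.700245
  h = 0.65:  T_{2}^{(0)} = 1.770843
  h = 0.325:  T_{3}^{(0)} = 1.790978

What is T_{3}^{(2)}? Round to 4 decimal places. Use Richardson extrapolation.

1.7979

Richardson extrapolation on the trapezoidal column (denominator 4−1=3):
T_{2}^{(1)} = (4·1.770843 − 1.700245) / 3 = 1.794376
T_{3}^{(1)} = (4·1.790978 − 1.770843) / 3 = 1.797690
T_{3}^{(2)} = 1.797690 + (1.797690 − 1.794376)/15 = 1.797911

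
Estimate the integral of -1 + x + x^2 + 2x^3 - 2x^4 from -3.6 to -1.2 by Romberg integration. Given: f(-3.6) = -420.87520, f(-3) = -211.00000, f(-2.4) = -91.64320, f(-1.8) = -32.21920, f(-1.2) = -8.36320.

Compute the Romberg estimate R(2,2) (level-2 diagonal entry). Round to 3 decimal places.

-316.997

R(0,0) (trapezoid, 1 panel, h=2.4000): -515.08608
R(1,0) (trapezoid, 2 panels, h=1.2000): -367.51488
R(2,0) (trapezoid, 4 panels, h=0.6000): -329.68896
R(1,1) = -367.51488 + (-367.51488 − (-515.08608))/3 = -318.32448
R(2,1) = -329.68896 + (-329.68896 − (-367.51488))/3 = -317.08032
R(2,2) = -317.08032 + (-317.08032 − (-318.32448))/15 = -316.99738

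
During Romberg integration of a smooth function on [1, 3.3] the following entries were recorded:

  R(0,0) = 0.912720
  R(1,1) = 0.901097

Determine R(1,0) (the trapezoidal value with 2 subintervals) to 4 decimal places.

From R(1,1) = (4·R(1,0) − R(0,0))/3, solve for R(1,0):
4·R(1,0) = 3·0.901097 + 0.912720 = 3.616011
R(1,0) = 0.904003

0.9040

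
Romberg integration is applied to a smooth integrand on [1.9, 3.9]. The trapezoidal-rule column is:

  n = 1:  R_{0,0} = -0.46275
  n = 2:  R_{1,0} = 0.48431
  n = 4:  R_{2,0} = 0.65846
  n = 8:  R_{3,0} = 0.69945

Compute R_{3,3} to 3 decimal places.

0.713

Richardson extrapolation on the trapezoidal column (denominator 4−1=3):
R_{1,1} = (4·0.48431 − (-0.46275)) / 3 = 0.80000
R_{2,1} = (4·0.65846 − 0.48431) / 3 = 0.71651
R_{3,1} = 0.69945 + (0.69945 − 0.65846)/3 = 0.71311
R_{2,2} = (16·0.71651 − 0.80000) / 15 = 0.71094
R_{3,2} = 0.71311 + (0.71311 − 0.71651)/15 = 0.71288
R_{3,3} = (64·0.71288 − 0.71094) / 63 = 0.71291
(Column j=1 coincides with Simpson's rule on the same nodes.)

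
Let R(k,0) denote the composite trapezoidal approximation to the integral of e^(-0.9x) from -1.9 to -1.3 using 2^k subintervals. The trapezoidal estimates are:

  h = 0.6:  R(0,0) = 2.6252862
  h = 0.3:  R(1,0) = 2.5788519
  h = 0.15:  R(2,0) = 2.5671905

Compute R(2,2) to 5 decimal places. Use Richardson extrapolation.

Richardson extrapolation on the trapezoidal column (denominator 4−1=3):
R(1,1) = (4·2.5788519 − 2.6252862) / 3 = 2.5633738
R(2,1) = 2.5671905 + (2.5671905 − 2.5788519)/3 = 2.5633034
R(2,2) = (16·2.5633034 − 2.5633738) / 15 = 2.5632987

2.56330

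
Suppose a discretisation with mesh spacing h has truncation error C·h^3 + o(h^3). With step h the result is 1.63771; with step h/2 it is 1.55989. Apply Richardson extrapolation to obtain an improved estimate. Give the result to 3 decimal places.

Extrapolated value = (8·A(h/2) − A(h)) / (8 − 1)
= (8·1.55989 − 1.63771) / 7
= 10.84141 / 7 = 1.54877

1.549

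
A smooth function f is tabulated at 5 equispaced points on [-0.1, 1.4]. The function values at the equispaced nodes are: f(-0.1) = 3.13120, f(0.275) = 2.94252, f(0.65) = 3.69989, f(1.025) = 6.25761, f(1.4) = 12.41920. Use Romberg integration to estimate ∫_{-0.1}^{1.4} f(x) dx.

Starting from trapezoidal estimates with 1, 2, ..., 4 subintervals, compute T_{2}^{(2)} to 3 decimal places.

T_{0}^{(0)} (trapezoid, 1 panel, h=1.5000): 11.66280
T_{1}^{(0)} (trapezoid, 2 panels, h=0.7500): 8.60632
T_{2}^{(0)} (trapezoid, 4 panels, h=0.3750): 7.75321
T_{1}^{(1)} = 8.60632 + (8.60632 − 11.66280)/3 = 7.58749
T_{2}^{(1)} = 7.75321 + (7.75321 − 8.60632)/3 = 7.46884
T_{2}^{(2)} = 7.46884 + (7.46884 − 7.58749)/15 = 7.46093

7.461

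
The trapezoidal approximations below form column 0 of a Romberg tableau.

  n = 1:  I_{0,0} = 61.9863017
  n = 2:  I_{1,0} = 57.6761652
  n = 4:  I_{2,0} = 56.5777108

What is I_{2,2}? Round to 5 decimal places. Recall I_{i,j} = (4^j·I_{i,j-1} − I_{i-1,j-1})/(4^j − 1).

Richardson extrapolation on the trapezoidal column (denominator 4−1=3):
I_{1,1} = (4·57.6761652 − 61.9863017) / 3 = 56.2394530
I_{2,1} = (4·56.5777108 − 57.6761652) / 3 = 56.2115593
I_{2,2} = (16·56.2115593 − 56.2394530) / 15 = 56.2096997

56.20970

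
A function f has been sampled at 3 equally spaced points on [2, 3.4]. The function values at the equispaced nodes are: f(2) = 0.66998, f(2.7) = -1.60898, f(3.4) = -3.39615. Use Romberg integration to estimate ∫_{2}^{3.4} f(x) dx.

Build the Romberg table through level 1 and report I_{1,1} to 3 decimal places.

-2.138

I_{0,0} (trapezoid, 1 panel, h=1.4000): -1.90832
I_{1,0} (trapezoid, 2 panels, h=0.7000): -2.08045
I_{1,1} = -2.08045 + (-2.08045 − (-1.90832))/3 = -2.13783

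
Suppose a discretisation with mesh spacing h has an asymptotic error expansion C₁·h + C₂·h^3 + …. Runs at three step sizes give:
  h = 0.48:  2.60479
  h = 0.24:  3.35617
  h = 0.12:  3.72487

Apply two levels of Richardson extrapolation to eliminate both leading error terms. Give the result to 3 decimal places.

First eliminate the h term (factor 2^1 = 2):
  B₁ = (2·3.35617 − 2.60479)/1 = 4.10755
  B₂ = (2·3.72487 − 3.35617)/1 = 4.09357
Then eliminate the h^3 term (factor 2^3 = 8):
  (8·4.09357 − 4.10755)/7 = 4.09157

4.092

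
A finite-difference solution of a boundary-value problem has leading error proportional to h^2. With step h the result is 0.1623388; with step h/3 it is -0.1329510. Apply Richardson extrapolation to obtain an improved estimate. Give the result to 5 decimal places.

The leading error scales as h^2; refining by a factor of 3 reduces it by 3^2 = 9.
Extrapolated value = (9·A(h/3) − A(h)) / (9 − 1)
= (9·(-0.1329510) − 0.1623388) / 8
= -1.3588978 / 8 = -0.1698622

-0.16986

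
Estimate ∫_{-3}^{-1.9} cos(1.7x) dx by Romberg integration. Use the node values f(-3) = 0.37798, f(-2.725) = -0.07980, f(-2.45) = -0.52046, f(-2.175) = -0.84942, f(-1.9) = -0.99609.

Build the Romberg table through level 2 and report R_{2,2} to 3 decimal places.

-0.493

R_{0,0} (trapezoid, 1 panel, h=1.1000): -0.33996
R_{1,0} (trapezoid, 2 panels, h=0.5500): -0.45623
R_{2,0} (trapezoid, 4 panels, h=0.2750): -0.48365
R_{1,1} = -0.45623 + (-0.45623 − (-0.33996))/3 = -0.49499
R_{2,1} = -0.48365 + (-0.48365 − (-0.45623))/3 = -0.49279
R_{2,2} = -0.49279 + (-0.49279 − (-0.49499))/15 = -0.49264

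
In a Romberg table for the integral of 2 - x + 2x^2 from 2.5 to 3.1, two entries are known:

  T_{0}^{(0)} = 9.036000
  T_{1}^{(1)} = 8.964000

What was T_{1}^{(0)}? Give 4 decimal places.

8.9820

From T_{1}^{(1)} = (4·T_{1}^{(0)} − T_{0}^{(0)})/3, solve for T_{1}^{(0)}:
4·T_{1}^{(0)} = 3·8.964000 + 9.036000 = 35.928000
T_{1}^{(0)} = 8.982000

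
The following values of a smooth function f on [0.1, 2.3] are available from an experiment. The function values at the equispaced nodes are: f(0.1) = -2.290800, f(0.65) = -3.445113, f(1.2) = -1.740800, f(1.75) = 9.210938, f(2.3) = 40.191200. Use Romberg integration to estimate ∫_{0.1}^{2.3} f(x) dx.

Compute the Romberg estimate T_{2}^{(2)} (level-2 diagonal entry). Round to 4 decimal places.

T_{0}^{(0)} (trapezoid, 1 panel, h=2.2000): 41.690440
T_{1}^{(0)} (trapezoid, 2 panels, h=1.1000): 18.930340
T_{2}^{(0)} (trapezoid, 4 panels, h=0.5500): 12.636374
T_{1}^{(1)} = 18.930340 + (18.930340 − 41.690440)/3 = 11.343640
T_{2}^{(1)} = 12.636374 + (12.636374 − 18.930340)/3 = 10.538385
T_{2}^{(2)} = 10.538385 + (10.538385 − 11.343640)/15 = 10.484701

10.4847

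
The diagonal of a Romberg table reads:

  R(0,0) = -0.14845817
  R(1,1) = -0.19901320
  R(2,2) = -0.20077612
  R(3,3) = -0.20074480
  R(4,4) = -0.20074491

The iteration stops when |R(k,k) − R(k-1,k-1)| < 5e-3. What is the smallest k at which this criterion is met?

|R(1,1) − R(0,0)| = 0.05055503 ≥ 5e-3
|R(2,2) − R(1,1)| = 0.00176292 < 5e-3

k = 2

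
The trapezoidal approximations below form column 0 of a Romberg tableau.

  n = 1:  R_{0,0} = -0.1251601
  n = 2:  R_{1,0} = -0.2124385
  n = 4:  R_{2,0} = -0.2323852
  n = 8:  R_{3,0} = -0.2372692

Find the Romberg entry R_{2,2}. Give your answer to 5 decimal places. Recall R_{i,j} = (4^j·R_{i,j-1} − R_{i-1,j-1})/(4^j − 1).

-0.23887

Richardson extrapolation on the trapezoidal column (denominator 4−1=3):
R_{1,1} = -0.2124385 + (-0.2124385 − (-0.1251601))/3 = -0.2415313
R_{2,1} = (4·(-0.2323852) − (-0.2124385)) / 3 = -0.2390341
R_{2,2} = -0.2390341 + (-0.2390341 − (-0.2415313))/15 = -0.2388676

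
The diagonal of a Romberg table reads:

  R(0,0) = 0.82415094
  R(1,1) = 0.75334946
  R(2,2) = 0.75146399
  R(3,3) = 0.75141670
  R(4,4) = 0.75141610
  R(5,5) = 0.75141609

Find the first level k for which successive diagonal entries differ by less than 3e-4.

k = 3

|R(1,1) − R(0,0)| = 0.07080148 ≥ 3e-4
|R(2,2) − R(1,1)| = 0.00188547 ≥ 3e-4
|R(3,3) − R(2,2)| = 0.00004729 < 3e-4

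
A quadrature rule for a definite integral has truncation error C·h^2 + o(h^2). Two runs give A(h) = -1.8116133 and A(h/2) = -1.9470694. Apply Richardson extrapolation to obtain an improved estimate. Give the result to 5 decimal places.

Extrapolated value = (4·A(h/2) − A(h)) / (4 − 1)
= (4·(-1.9470694) − (-1.8116133)) / 3
= -5.9766643 / 3 = -1.9922214

-1.99222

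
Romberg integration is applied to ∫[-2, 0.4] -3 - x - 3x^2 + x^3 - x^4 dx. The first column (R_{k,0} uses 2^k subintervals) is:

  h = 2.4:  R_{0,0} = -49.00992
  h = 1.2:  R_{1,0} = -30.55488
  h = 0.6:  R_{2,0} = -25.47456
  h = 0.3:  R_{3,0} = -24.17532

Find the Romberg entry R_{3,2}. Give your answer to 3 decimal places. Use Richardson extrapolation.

-23.740

Richardson extrapolation on the trapezoidal column (denominator 4−1=3):
R_{2,1} = -25.47456 + (-25.47456 − (-30.55488))/3 = -23.78112
R_{3,1} = -24.17532 + (-24.17532 − (-25.47456))/3 = -23.74224
R_{3,2} = (16·(-23.74224) − (-23.78112)) / 15 = -23.73965
(Column j=1 coincides with Simpson's rule on the same nodes.)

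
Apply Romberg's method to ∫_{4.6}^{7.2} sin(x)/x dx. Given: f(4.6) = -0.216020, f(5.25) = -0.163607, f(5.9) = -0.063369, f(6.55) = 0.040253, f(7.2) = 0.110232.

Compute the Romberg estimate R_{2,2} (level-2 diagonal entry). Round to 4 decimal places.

R_{0,0} (trapezoid, 1 panel, h=2.6000): -0.137524
R_{1,0} (trapezoid, 2 panels, h=1.3000): -0.151142
R_{2,0} (trapezoid, 4 panels, h=0.6500): -0.155751
R_{1,1} = -0.151142 + (-0.151142 − (-0.137524))/3 = -0.155681
R_{2,1} = -0.155751 + (-0.155751 − (-0.151142))/3 = -0.157287
R_{2,2} = -0.157287 + (-0.157287 − (-0.155681))/15 = -0.157394

-0.1574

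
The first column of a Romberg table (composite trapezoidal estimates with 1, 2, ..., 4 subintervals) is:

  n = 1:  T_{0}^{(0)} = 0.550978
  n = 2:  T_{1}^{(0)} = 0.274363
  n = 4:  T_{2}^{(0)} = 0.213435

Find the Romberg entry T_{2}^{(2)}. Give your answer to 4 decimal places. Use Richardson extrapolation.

Richardson extrapolation on the trapezoidal column (denominator 4−1=3):
T_{1}^{(1)} = 0.274363 + (0.274363 − 0.550978)/3 = 0.182158
T_{2}^{(1)} = (4·0.213435 − 0.274363) / 3 = 0.193126
T_{2}^{(2)} = (16·0.193126 − 0.182158) / 15 = 0.193857

0.1939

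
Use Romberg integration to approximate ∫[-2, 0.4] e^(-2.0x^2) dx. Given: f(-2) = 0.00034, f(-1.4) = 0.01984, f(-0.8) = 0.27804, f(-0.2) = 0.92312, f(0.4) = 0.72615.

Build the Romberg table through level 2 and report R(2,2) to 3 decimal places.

1.029

R(0,0) (trapezoid, 1 panel, h=2.4000): 0.87179
R(1,0) (trapezoid, 2 panels, h=1.2000): 0.76954
R(2,0) (trapezoid, 4 panels, h=0.6000): 0.95055
R(1,1) = 0.76954 + (0.76954 − 0.87179)/3 = 0.73546
R(2,1) = 0.95055 + (0.95055 − 0.76954)/3 = 1.01089
R(2,2) = 1.01089 + (1.01089 − 0.73546)/15 = 1.02925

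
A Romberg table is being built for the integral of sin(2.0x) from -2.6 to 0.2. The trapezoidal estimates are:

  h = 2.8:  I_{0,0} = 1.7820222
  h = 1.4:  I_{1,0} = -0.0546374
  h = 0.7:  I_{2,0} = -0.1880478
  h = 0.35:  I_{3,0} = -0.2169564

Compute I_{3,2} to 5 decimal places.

-0.22620

I_{2,1} = -0.1880478 + (-0.1880478 − (-0.0546374))/3 = -0.2325179
I_{3,1} = (4·(-0.2169564) − (-0.1880478)) / 3 = -0.2265926
I_{3,2} = -0.2265926 + (-0.2265926 − (-0.2325179))/15 = -0.2261976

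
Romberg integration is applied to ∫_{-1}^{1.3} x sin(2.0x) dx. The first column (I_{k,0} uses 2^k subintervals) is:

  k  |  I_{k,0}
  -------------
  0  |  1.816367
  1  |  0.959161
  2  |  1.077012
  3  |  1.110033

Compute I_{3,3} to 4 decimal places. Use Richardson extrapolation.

Richardson extrapolation on the trapezoidal column (denominator 4−1=3):
I_{1,1} = (4·0.959161 − 1.816367) / 3 = 0.673426
I_{2,1} = (4·1.077012 − 0.959161) / 3 = 1.116296
I_{3,1} = 1.110033 + (1.110033 − 1.077012)/3 = 1.121040
I_{2,2} = (16·1.116296 − 0.673426) / 15 = 1.145821
I_{3,2} = 1.121040 + (1.121040 − 1.116296)/15 = 1.121356
I_{3,3} = (64·1.121356 − 1.145821) / 63 = 1.120968

1.1210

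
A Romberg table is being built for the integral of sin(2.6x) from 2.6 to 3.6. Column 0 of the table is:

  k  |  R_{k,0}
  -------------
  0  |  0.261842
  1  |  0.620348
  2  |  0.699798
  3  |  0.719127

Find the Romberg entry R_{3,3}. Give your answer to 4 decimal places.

R_{1,1} = 0.620348 + (0.620348 − 0.261842)/3 = 0.739850
R_{2,1} = (4·0.699798 − 0.620348) / 3 = 0.726281
R_{3,1} = (4·0.719127 − 0.699798) / 3 = 0.725570
R_{2,2} = 0.726281 + (0.726281 − 0.739850)/15 = 0.725376
R_{3,2} = 0.725570 + (0.725570 − 0.726281)/15 = 0.725523
R_{3,3} = 0.725523 + (0.725523 − 0.725376)/63 = 0.725525

0.7255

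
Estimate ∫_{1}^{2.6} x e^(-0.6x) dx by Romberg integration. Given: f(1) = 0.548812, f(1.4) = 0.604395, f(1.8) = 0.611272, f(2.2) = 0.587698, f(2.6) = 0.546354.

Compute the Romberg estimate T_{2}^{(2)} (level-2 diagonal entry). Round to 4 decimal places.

T_{0}^{(0)} (trapezoid, 1 panel, h=1.6000): 0.876133
T_{1}^{(0)} (trapezoid, 2 panels, h=0.8000): 0.927084
T_{2}^{(0)} (trapezoid, 4 panels, h=0.4000): 0.940379
T_{1}^{(1)} = 0.927084 + (0.927084 − 0.876133)/3 = 0.944068
T_{2}^{(1)} = 0.940379 + (0.940379 − 0.927084)/3 = 0.944811
T_{2}^{(2)} = 0.944811 + (0.944811 − 0.944068)/15 = 0.944861

0.9449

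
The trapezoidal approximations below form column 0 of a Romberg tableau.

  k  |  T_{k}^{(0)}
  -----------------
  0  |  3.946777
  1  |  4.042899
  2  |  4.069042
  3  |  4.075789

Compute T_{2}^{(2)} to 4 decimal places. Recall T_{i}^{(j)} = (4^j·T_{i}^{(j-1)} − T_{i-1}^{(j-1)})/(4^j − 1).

4.0779

Richardson extrapolation on the trapezoidal column (denominator 4−1=3):
T_{1}^{(1)} = (4·4.042899 − 3.946777) / 3 = 4.074940
T_{2}^{(1)} = (4·4.069042 − 4.042899) / 3 = 4.077756
T_{2}^{(2)} = (16·4.077756 − 4.074940) / 15 = 4.077944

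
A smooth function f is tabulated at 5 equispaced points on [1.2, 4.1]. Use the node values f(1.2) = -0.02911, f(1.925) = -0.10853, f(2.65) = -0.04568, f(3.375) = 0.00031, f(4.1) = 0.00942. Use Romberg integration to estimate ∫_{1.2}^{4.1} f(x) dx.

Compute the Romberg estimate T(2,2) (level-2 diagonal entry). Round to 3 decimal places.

-0.134

T(0,0) (trapezoid, 1 panel, h=2.9000): -0.02855
T(1,0) (trapezoid, 2 panels, h=1.4500): -0.08051
T(2,0) (trapezoid, 4 panels, h=0.7250): -0.11872
T(1,1) = -0.08051 + (-0.08051 − (-0.02855))/3 = -0.09783
T(2,1) = -0.11872 + (-0.11872 − (-0.08051))/3 = -0.13146
T(2,2) = -0.13146 + (-0.13146 − (-0.09783))/15 = -0.13370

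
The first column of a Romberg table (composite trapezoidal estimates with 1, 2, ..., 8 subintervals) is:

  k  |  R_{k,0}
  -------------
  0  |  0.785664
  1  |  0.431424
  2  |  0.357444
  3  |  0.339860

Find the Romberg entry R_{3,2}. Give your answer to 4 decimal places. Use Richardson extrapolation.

R_{2,1} = (4·0.357444 − 0.431424) / 3 = 0.332784
R_{3,1} = 0.339860 + (0.339860 − 0.357444)/3 = 0.333999
R_{3,2} = 0.333999 + (0.333999 − 0.332784)/15 = 0.334080
(Column j=1 coincides with Simpson's rule on the same nodes.)

0.3341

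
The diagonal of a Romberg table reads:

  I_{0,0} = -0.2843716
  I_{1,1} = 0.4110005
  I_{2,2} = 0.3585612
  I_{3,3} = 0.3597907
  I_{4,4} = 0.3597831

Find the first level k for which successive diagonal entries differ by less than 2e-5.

|I_{1,1} − I_{0,0}| = 0.6953721 ≥ 2e-5
|I_{2,2} − I_{1,1}| = 0.0524393 ≥ 2e-5
|I_{3,3} − I_{2,2}| = 0.0012295 ≥ 2e-5
|I_{4,4} − I_{3,3}| = 0.0000076 < 2e-5

k = 4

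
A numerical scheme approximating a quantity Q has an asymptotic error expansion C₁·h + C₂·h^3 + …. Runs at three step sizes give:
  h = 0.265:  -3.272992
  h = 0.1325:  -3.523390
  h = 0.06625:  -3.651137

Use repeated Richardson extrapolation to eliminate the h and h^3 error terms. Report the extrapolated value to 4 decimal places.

-3.7796

First eliminate the h term (factor 2^1 = 2):
  B₁ = (2·(-3.523390) − (-3.272992))/1 = -3.773788
  B₂ = (2·(-3.651137) − (-3.523390))/1 = -3.778884
Then eliminate the h^3 term (factor 2^3 = 8):
  (8·(-3.778884) − (-3.773788))/7 = -3.779612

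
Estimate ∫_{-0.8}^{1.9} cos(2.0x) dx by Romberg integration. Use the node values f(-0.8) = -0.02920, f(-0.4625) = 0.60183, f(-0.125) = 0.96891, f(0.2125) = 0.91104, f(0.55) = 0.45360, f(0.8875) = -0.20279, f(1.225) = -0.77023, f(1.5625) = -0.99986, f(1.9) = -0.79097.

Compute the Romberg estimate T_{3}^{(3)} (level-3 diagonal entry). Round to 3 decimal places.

T_{0}^{(0)} (trapezoid, 1 panel, h=2.7000): -1.10723
T_{1}^{(0)} (trapezoid, 2 panels, h=1.3500): 0.05875
T_{2}^{(0)} (trapezoid, 4 panels, h=0.6750): 0.16348
T_{3}^{(0)} (trapezoid, 8 panels, h=0.3375): 0.18644
T_{1}^{(1)} = 0.05875 + (0.05875 − (-1.10723))/3 = 0.44741
T_{2}^{(1)} = 0.16348 + (0.16348 − 0.05875)/3 = 0.19839
T_{3}^{(1)} = 0.18644 + (0.18644 − 0.16348)/3 = 0.19409
T_{2}^{(2)} = 0.19839 + (0.19839 − 0.44741)/15 = 0.18179
T_{3}^{(2)} = 0.19409 + (0.19409 − 0.19839)/15 = 0.19380
T_{3}^{(3)} = 0.19380 + (0.19380 − 0.18179)/63 = 0.19399

0.194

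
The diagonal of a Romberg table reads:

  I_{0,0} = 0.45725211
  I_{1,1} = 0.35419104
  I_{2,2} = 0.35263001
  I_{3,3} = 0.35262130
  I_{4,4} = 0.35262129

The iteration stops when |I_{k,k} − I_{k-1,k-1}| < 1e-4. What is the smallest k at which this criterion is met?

|I_{1,1} − I_{0,0}| = 0.10306107 ≥ 1e-4
|I_{2,2} − I_{1,1}| = 0.00156103 ≥ 1e-4
|I_{3,3} − I_{2,2}| = 0.00000871 < 1e-4

k = 3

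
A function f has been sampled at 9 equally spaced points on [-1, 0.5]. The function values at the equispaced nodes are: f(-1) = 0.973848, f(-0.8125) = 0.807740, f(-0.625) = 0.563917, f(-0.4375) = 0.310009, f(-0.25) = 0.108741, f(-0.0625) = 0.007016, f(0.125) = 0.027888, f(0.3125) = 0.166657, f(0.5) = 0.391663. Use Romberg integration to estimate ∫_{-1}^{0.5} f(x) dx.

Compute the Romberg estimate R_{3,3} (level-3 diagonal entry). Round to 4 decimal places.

0.4959

R_{0,0} (trapezoid, 1 panel, h=1.5000): 1.024133
R_{1,0} (trapezoid, 2 panels, h=0.7500): 0.593622
R_{2,0} (trapezoid, 4 panels, h=0.3750): 0.518738
R_{3,0} (trapezoid, 8 panels, h=0.1875): 0.501511
R_{1,1} = 0.593622 + (0.593622 − 1.024133)/3 = 0.450118
R_{2,1} = 0.518738 + (0.518738 − 0.593622)/3 = 0.493777
R_{3,1} = 0.501511 + (0.501511 − 0.518738)/3 = 0.495769
R_{2,2} = 0.493777 + (0.493777 − 0.450118)/15 = 0.496688
R_{3,2} = 0.495769 + (0.495769 − 0.493777)/15 = 0.495902
R_{3,3} = 0.495902 + (0.495902 − 0.496688)/63 = 0.495890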